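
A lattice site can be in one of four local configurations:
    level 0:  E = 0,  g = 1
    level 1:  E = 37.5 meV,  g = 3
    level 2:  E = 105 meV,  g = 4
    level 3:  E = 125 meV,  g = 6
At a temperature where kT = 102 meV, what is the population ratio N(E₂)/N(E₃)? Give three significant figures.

n₂/n₃ = (g₂/g₃) exp[−(E₂−E₃)/kT] = (4/6) × exp(−(-20 meV)/(102 meV)) = (4/6) × exp(0.19608) = 0.811.

0.811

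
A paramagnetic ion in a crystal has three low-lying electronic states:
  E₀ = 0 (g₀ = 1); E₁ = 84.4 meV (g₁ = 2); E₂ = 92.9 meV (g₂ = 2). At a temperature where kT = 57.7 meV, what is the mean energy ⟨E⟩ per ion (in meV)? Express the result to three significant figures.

40.9 meV

Eᵢ/kT = 0, 1.4627, 1.6101.
Z = Σ gᵢe^(−Eᵢ/kT) = 1·e^(−0) + 2·e^(−1.4627) + 2·e^(−1.6101) = 1.0000 + 0.46322 + 0.39974 = 1.8630.
⟨E⟩ = Σ Eᵢ gᵢe^(−Eᵢ/kT) / Z = (0·1.0000 + 84.4·0.46322 + 92.9·0.39974) / 1.8630 = 40.9 meV.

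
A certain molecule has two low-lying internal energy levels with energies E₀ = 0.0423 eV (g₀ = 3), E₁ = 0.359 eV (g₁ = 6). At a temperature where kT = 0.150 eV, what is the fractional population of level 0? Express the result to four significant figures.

0.8051

Eᵢ/kT = 0.282000, 2.39333.
Z = Σ gᵢe^(−Eᵢ/kT) = 3·e^(−0.282000) + 6·e^(−2.39333) = 2.26282 + 0.547950 = 2.81077.
P₀ = g₀ e^(−E₀/kT) / Z = 2.26282/2.81077 = 0.8051.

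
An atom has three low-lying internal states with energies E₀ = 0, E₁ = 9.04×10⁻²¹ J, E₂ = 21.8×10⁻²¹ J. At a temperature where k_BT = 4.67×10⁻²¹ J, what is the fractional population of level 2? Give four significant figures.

0.008139

Eᵢ/kT = 0, 1.93576, 4.66809.
Z = Σ e^(−Eᵢ/kT) = e^(−0) + e^(−1.93576) + e^(−4.66809) = 1.00000 + 0.144315 + 0.00939019 = 1.15371.
P₂ = e^(−E₂/kT) / Z = 0.00939019/1.15371 = 0.008139.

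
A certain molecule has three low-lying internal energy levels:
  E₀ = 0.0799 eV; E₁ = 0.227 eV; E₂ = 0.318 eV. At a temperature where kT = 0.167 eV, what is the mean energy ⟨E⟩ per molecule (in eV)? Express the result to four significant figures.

Eᵢ/kT = 0.478443, 1.35928, 1.90419.
Z = Σ e^(−Eᵢ/kT) = e^(−0.478443) + e^(−1.35928) + e^(−1.90419) = 0.619748 + 0.256846 + 0.148943 = 1.02554.
⟨E⟩ = Σ Eᵢ e^(−Eᵢ/kT) / Z = (0.0799·0.619748 + 0.227·0.256846 + 0.318·0.148943) / 1.02554 = 0.1513 eV.

0.1513 eV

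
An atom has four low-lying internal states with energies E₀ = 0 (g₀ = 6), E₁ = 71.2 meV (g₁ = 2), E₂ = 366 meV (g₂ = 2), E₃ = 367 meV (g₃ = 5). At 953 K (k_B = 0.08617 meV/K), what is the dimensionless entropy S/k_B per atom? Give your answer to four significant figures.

k_BT = 0.08617 × 953 K = 82.1200 meV.
Eᵢ/kT = 0, 0.867024, 4.45689, 4.46907.
Z = Σ gᵢe^(−Eᵢ/kT) = 6·e^(−0) + 2·e^(−0.867024) + 2·e^(−4.45689) + 5·e^(−4.46907) = 6.00000 + 0.840400 + 0.0231968 + 0.0572898 = 6.92089.
⟨E⟩ = Σ EᵢPᵢ = 12.9105 meV.
S/k_B = ln Z + ⟨E⟩/kT = ln(6.92089) + 12.9105/82.1200 = 1.93454 + 0.157215 = 2.092.

2.092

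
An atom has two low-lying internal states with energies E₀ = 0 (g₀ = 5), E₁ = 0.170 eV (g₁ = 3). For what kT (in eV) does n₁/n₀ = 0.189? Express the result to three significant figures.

n₁/n₀ = (g₁/g₀) exp[−(E₁−E₀)/kT] = 0.189.
⇒ (E₁−E₀)/kT = ln((3/5)/0.189) = ln(3.1746) = 1.1552.
kT = 0.170 eV / 1.1552 = 0.147 eV.

0.147 eV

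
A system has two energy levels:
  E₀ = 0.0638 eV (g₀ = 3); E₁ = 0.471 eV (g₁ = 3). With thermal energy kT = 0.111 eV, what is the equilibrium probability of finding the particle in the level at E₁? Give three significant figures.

0.0249

Eᵢ/kT = 0.57477, 4.2432.
Z = Σ gᵢe^(−Eᵢ/kT) = 3·e^(−0.57477) + 3·e^(−4.2432) = 1.6885 + 0.043085 = 1.7316.
P₁ = g₁ e^(−E₁/kT) / Z = 0.043085/1.7316 = 0.0249.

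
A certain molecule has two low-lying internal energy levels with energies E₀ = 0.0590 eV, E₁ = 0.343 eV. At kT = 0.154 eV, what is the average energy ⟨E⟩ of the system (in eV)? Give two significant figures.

0.098 eV

Eᵢ/kT = 0.3831, 2.227.
Z = Σ e^(−Eᵢ/kT) = e^(−0.3831) + e^(−2.227) = 0.6817 + 0.1079 = 0.7896.
⟨E⟩ = Σ Eᵢ e^(−Eᵢ/kT) / Z = (0.0590·0.6817 + 0.343·0.1079) / 0.7896 = 0.098 eV.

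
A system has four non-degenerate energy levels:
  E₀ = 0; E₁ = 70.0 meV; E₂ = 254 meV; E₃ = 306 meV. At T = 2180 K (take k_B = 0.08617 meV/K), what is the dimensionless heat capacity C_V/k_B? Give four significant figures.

k_BT = 0.08617 × 2180 K = 187.851 meV.
Eᵢ/kT = 0, 0.372636, 1.35214, 1.62895.
Z = Σ e^(−Eᵢ/kT) = e^(−0) + e^(−0.372636) + e^(−1.35214) + e^(−1.62895) = 1.00000 + 0.688916 + 0.258686 + 0.196135 = 2.14374.
⟨E⟩ = 81.1422 meV, ⟨E²⟩ = 17926.8 meV².
C_V/k_B = (⟨E²⟩ − ⟨E⟩²)/(kT)² = (17926.8 − 6584.06)/35288.0 = 0.3214.

0.3214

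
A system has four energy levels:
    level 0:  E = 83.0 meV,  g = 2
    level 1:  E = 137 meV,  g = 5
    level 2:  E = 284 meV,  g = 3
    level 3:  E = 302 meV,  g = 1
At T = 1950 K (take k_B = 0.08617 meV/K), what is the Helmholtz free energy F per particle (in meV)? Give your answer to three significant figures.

-239 meV

k_BT = 0.08617 × 1950 K = 168.03 meV.
Eᵢ/kT = 0.49396, 0.81533, 1.6902, 1.7973.
Z = Σ gᵢe^(−Eᵢ/kT) = 2·e^(−0.49396) + 5·e^(−0.81533) + 3·e^(−1.6902) + 1·e^(−1.7973) = 1.2204 + 2.2125 + 0.55345 + 0.16575 = 4.1521.
F = −kT ln Z = −168.03 × ln(4.1521) = −168.03 × 1.4236 = -239 meV.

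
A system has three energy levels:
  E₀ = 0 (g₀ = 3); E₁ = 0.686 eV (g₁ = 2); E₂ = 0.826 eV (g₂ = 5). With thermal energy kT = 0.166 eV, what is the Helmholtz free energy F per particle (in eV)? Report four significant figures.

-0.1860 eV

Eᵢ/kT = 0, 4.13253, 4.97590.
Z = Σ gᵢe^(−Eᵢ/kT) = 3·e^(−0) + 2·e^(−4.13253) + 5·e^(−4.97590) = 3.00000 + 0.0320845 + 0.0345115 = 3.06660.
F = −kT ln Z = −0.166 × ln(3.06660) = −0.166 × 1.12057 = -0.1860 eV.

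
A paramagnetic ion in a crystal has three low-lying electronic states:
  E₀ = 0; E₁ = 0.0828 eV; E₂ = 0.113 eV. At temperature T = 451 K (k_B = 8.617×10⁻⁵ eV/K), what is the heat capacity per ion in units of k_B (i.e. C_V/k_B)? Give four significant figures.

k_BT = 8.617×10⁻⁵ × 451 K = 0.0388627 eV.
Eᵢ/kT = 0, 2.13058, 2.90767.
Z = Σ e^(−Eᵢ/kT) = e^(−0) + e^(−2.13058) + e^(−2.90767) = 1.00000 + 0.118768 + 0.0546028 = 1.17337.
⟨E⟩ = 0.0136394 eV, ⟨E²⟩ = 0.00128815 eV².
C_V/k_B = (⟨E²⟩ − ⟨E⟩²)/(kT)² = (0.00128815 − 0.000186033)/0.00151031 = 0.7297.

0.7297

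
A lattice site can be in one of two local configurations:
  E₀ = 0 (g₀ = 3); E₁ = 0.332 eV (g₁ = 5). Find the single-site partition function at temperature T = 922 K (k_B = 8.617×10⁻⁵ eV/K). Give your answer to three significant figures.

Z = 3.08

k_BT = 8.617×10⁻⁵ × 922 K = 0.079449 eV.
Eᵢ/kT = 0, 4.1788.
Z = Σ gᵢe^(−Eᵢ/kT) = 3·e^(−0) + 5·e^(−4.1788) = 3.0000 + 0.076584 = 3.0766.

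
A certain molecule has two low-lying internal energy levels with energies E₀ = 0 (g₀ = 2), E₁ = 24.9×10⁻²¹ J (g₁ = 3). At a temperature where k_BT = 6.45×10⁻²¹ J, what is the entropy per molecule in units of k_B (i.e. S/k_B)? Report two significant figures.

0.84

Eᵢ/kT = 0, 3.860.
Z = Σ gᵢe^(−Eᵢ/kT) = 2·e^(−0) + 3·e^(−3.860) = 2.000 + 0.06320 = 2.063.
⟨E⟩ = Σ EᵢPᵢ = 0.7628 ×10⁻²¹ J.
S/k_B = ln Z + ⟨E⟩/kT = ln(2.063) + 0.7628/6.45 = 0.7242 + 0.1183 = 0.84.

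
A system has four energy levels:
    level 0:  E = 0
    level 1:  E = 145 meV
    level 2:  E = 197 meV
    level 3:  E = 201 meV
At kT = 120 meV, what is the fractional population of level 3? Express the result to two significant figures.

0.11

Eᵢ/kT = 0, 1.208, 1.642, 1.675.
Z = Σ e^(−Eᵢ/kT) = e^(−0) + e^(−1.208) + e^(−1.642) + e^(−1.675) = 1.000 + 0.2988 + 0.1936 + 0.1873 = 1.680.
P₃ = e^(−E₃/kT) / Z = 0.1873/1.680 = 0.11.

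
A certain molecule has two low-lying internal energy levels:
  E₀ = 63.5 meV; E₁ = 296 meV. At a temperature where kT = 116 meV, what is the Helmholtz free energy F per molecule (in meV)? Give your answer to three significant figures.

Eᵢ/kT = 0.54741, 2.5517.
Z = Σ e^(−Eᵢ/kT) = e^(−0.54741) + e^(−2.5517) = 0.57845 + 0.077949 = 0.65640.
F = −kT ln Z = −116 × ln(0.65640) = −116 × -0.42098 = 48.8 meV.

48.8 meV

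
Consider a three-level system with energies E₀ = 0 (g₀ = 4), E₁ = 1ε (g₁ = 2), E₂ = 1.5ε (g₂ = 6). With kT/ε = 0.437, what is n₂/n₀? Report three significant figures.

0.0485

n₂/n₀ = (g₂/g₀) exp[−(E₂−E₀)/kT] = (6/4) × exp(−(1.5ε)/(0.437ε)) = (6/4) × exp(-3.4325) = 0.0485.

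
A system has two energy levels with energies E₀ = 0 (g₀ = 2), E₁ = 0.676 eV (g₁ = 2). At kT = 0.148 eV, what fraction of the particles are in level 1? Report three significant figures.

0.0103

Eᵢ/kT = 0, 4.5676.
Z = Σ gᵢe^(−Eᵢ/kT) = 2·e^(−0) + 2·e^(−4.5676) = 2.0000 + 0.020766 = 2.0208.
P₁ = g₁ e^(−E₁/kT) / Z = 0.020766/2.0208 = 0.0103.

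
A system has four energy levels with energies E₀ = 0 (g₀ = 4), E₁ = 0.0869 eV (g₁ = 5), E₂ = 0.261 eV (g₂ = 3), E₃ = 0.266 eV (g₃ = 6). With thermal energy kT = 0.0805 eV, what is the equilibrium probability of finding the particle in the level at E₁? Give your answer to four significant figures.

Eᵢ/kT = 0, 1.07950, 3.24224, 3.30435.
Z = Σ gᵢe^(−Eᵢ/kT) = 4·e^(−0) + 5·e^(−1.07950) + 3·e^(−3.24224) + 6·e^(−3.30435) = 4.00000 + 1.69883 + 0.117229 + 0.220338 = 6.03640.
P₁ = g₁ e^(−E₁/kT) / Z = 1.69883/6.03640 = 0.2814.

0.2814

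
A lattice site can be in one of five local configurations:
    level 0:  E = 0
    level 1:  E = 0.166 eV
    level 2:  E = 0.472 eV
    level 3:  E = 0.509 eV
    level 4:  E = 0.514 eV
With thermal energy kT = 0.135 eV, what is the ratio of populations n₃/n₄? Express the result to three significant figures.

1.04

n₃/n₄ = exp[−(E₃−E₄)/kT] = exp(−(-0.005 eV)/(0.135 eV)) = exp(0.037037) = 1.04.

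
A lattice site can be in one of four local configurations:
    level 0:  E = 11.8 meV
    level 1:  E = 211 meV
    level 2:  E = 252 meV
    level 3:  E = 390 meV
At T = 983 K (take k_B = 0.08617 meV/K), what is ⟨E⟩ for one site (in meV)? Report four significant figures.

43.90 meV

k_BT = 0.08617 × 983 K = 84.7051 meV.
Eᵢ/kT = 0.139307, 2.49100, 2.97503, 4.60421.
Z = Σ e^(−Eᵢ/kT) = e^(−0.139307) + e^(−2.49100) + e^(−2.97503) + e^(−4.60421) = 0.869961 + 0.0828271 + 0.0510459 + 0.0100096 = 1.01384.
⟨E⟩ = Σ Eᵢ e^(−Eᵢ/kT) / Z = (11.8·0.869961 + 211·0.0828271 + 252·0.0510459 + 390·0.0100096) / 1.01384 = 43.90 meV.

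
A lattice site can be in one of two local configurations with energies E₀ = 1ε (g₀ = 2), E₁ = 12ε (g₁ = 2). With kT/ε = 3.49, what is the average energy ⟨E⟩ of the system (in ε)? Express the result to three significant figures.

1.45 ε

Eᵢ/kT = 0.28653, 3.4384.
Z = Σ gᵢe^(−Eᵢ/kT) = 2·e^(−0.28653) + 2·e^(−3.4384) = 1.5017 + 0.064232 = 1.5659.
⟨E⟩ = Σ Eᵢ gᵢe^(−Eᵢ/kT) / Z = (1·1.5017 + 12·0.064232) / 1.5659 = 1.45 ε.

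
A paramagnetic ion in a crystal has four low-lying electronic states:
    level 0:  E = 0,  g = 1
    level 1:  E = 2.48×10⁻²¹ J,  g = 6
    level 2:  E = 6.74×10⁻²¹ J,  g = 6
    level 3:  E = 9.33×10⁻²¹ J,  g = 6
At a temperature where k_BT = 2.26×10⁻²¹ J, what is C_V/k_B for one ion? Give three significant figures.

0.928

Eᵢ/kT = 0, 1.0973, 2.9823, 4.1283.
Z = Σ gᵢe^(−Eᵢ/kT) = 1·e^(−0) + 6·e^(−1.0973) + 6·e^(−2.9823) + 6·e^(−4.1283) = 1.0000 + 2.0026 + 0.30406 + 0.096661 = 3.4033.
⟨E⟩ = 2.3265, ⟨E²⟩ = 10.150.
C_V/k_B = (⟨E²⟩ − ⟨E⟩²)/(kT)² = (10.150 − 5.4126)/5.1076 = 0.928.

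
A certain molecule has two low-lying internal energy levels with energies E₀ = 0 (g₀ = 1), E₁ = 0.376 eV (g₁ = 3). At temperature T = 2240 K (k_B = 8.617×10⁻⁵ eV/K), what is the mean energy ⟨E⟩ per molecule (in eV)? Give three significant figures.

0.113 eV

k_BT = 8.617×10⁻⁵ × 2240 K = 0.19302 eV.
Eᵢ/kT = 0, 1.9480.
Z = Σ gᵢe^(−Eᵢ/kT) = 1·e^(−0) + 3·e^(−1.9480) = 1.0000 + 0.42768 = 1.4277.
⟨E⟩ = Σ Eᵢ gᵢe^(−Eᵢ/kT) / Z = (0·1.0000 + 0.376·0.42768) / 1.4277 = 0.113 eV.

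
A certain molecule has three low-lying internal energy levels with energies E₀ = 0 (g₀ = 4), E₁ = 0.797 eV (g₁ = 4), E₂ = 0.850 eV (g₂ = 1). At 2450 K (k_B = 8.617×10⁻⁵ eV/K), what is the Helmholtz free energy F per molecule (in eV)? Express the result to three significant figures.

-0.298 eV

k_BT = 8.617×10⁻⁵ × 2450 K = 0.21112 eV.
Eᵢ/kT = 0, 3.7751, 4.0261.
Z = Σ gᵢe^(−Eᵢ/kT) = 4·e^(−0) + 4·e^(−3.7751) + 1·e^(−4.0261) = 4.0000 + 0.091739 + 0.017844 = 4.1096.
F = −kT ln Z = −0.21112 × ln(4.1096) = −0.21112 × 1.4133 = -0.298 eV.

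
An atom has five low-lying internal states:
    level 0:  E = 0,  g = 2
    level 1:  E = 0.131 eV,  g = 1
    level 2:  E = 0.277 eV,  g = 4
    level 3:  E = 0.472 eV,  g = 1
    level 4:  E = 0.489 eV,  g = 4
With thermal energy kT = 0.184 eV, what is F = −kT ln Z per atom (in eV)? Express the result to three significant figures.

-0.243 eV

Eᵢ/kT = 0, 0.71196, 1.5054, 2.5652, 2.6576.
Z = Σ gᵢe^(−Eᵢ/kT) = 2·e^(−0) + 1·e^(−0.71196) + 4·e^(−1.5054) + 1·e^(−2.5652) + 4·e^(−2.6576) = 2.0000 + 0.49068 + 0.88771 + 0.076904 + 0.28047 = 3.7358.
F = −kT ln Z = −0.184 × ln(3.7358) = −0.184 × 1.3180 = -0.243 eV.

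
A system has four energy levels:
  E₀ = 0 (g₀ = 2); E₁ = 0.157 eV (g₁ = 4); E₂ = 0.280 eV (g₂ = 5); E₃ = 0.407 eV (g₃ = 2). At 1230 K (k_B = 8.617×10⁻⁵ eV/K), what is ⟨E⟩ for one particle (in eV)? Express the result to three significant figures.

k_BT = 8.617×10⁻⁵ × 1230 K = 0.10599 eV.
Eᵢ/kT = 0, 1.4813, 2.6418, 3.8400.
Z = Σ gᵢe^(−Eᵢ/kT) = 2·e^(−0) + 4·e^(−1.4813) + 5·e^(−2.6418) + 2·e^(−3.8400) = 2.0000 + 0.90937 + 0.35616 + 0.042987 = 3.3085.
⟨E⟩ = Σ Eᵢ gᵢe^(−Eᵢ/kT) / Z = (0·2.0000 + 0.157·0.90937 + 0.280·0.35616 + 0.407·0.042987) / 3.3085 = 0.0786 eV.

0.0786 eV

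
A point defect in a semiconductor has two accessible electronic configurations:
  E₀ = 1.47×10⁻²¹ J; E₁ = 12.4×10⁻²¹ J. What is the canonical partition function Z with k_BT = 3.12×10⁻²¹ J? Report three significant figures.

Eᵢ/kT = 0.47115, 3.9744.
Z = Σ e^(−Eᵢ/kT) = e^(−0.47115) + e^(−3.9744) = 0.62428 + 0.018791 = 0.64307.

Z = 0.643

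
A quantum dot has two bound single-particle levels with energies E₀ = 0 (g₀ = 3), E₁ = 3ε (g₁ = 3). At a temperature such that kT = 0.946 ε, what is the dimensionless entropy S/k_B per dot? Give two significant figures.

1.3

Eᵢ/kT = 0, 3.171.
Z = Σ gᵢe^(−Eᵢ/kT) = 3·e^(−0) + 3·e^(−3.171) = 3.000 + 0.1259 = 3.126.
⟨E⟩ = Σ EᵢPᵢ = 0.1208 ε.
S/k_B = ln Z + ⟨E⟩/kT = ln(3.126) + 0.1208/0.946 = 1.140 + 0.1277 = 1.3.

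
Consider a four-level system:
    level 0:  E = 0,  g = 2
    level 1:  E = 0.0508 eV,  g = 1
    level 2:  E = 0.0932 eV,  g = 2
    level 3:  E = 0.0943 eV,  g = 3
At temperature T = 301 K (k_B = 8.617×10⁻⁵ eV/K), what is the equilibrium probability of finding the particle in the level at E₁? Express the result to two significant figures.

k_BT = 8.617×10⁻⁵ × 301 K = 0.02594 eV.
Eᵢ/kT = 0, 1.958, 3.593, 3.635.
Z = Σ gᵢe^(−Eᵢ/kT) = 2·e^(−0) + 1·e^(−1.958) + 2·e^(−3.593) + 3·e^(−3.635) = 2.000 + 0.1411 + 0.05503 + 0.07915 = 2.275.
P₁ = g₁ e^(−E₁/kT) / Z = 0.1411/2.275 = 0.062.

0.062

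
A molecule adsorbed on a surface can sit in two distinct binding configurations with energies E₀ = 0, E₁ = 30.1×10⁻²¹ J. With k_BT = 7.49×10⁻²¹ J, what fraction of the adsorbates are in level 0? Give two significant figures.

Eᵢ/kT = 0, 4.019.
Z = Σ e^(−Eᵢ/kT) = e^(−0) + e^(−4.019) = 1.000 + 0.01797 = 1.018.
P₀ = e^(−E₀/kT) / Z = 1.000/1.018 = 0.98.

0.98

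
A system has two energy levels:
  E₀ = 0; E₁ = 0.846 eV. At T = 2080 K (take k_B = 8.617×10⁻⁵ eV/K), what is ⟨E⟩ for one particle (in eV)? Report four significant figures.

k_BT = 8.617×10⁻⁵ × 2080 K = 0.179234 eV.
Eᵢ/kT = 0, 4.72009.
Z = Σ e^(−Eᵢ/kT) = e^(−0) + e^(−4.72009) = 1.00000 + 0.00891438 = 1.00891.
⟨E⟩ = Σ Eᵢ e^(−Eᵢ/kT) / Z = (0·1.00000 + 0.846·0.00891438) / 1.00891 = 0.007475 eV.

0.007475 eV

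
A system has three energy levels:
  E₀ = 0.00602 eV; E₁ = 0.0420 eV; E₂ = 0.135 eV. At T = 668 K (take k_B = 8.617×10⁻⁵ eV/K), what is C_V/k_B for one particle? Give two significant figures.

0.33

k_BT = 8.617×10⁻⁵ × 668 K = 0.05756 eV.
Eᵢ/kT = 0.1046, 0.7297, 2.345.
Z = Σ e^(−Eᵢ/kT) = e^(−0.1046) + e^(−0.7297) + e^(−2.345) = 0.9007 + 0.4821 + 0.09585 = 1.479.
⟨E⟩ = 0.02611 eV, ⟨E²⟩ = 0.001778 eV².
C_V/k_B = (⟨E²⟩ − ⟨E⟩²)/(kT)² = (0.001778 − 0.0006817)/0.003313 = 0.33.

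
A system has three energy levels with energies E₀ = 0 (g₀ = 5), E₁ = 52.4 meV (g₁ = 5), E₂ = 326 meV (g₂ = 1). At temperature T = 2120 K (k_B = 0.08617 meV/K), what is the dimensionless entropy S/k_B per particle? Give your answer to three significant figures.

2.34

k_BT = 0.08617 × 2120 K = 182.68 meV.
Eᵢ/kT = 0, 0.28684, 1.7845.
Z = Σ gᵢe^(−Eᵢ/kT) = 5·e^(−0) + 5·e^(−0.28684) + 1·e^(−1.7845) = 5.0000 + 3.7532 + 0.16788 = 8.9211.
⟨E⟩ = Σ EᵢPᵢ = 28.180 meV.
S/k_B = ln Z + ⟨E⟩/kT = ln(8.9211) + 28.180/182.68 = 2.1884 + 0.15426 = 2.34.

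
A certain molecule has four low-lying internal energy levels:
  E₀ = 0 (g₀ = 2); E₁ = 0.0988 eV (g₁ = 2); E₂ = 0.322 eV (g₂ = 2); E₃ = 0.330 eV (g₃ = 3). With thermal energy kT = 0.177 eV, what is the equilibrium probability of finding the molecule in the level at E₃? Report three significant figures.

0.118

Eᵢ/kT = 0, 0.55819, 1.8192, 1.8644.
Z = Σ gᵢe^(−Eᵢ/kT) = 2·e^(−0) + 2·e^(−0.55819) + 2·e^(−1.8192) + 3·e^(−1.8644) = 2.0000 + 1.1445 + 0.32431 + 0.46497 = 3.9338.
P₃ = g₃ e^(−E₃/kT) / Z = 0.46497/3.9338 = 0.118.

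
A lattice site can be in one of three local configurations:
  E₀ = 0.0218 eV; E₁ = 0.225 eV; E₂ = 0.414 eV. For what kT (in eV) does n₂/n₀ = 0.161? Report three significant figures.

0.215 eV

n₂/n₀ = exp[−(E₂−E₀)/kT] = 0.161.
⇒ (E₂−E₀)/kT = ln(1/0.161) = ln(6.2112) = 1.8264.
kT = 0.3922 eV / 1.8264 = 0.215 eV.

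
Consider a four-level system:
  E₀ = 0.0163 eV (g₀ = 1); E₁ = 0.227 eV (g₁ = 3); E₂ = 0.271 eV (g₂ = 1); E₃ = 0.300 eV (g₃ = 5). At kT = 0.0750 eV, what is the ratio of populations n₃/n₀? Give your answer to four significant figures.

0.1138

n₃/n₀ = (g₃/g₀) exp[−(E₃−E₀)/kT] = (5/1) × exp(−(0.2837 eV)/(0.0750 eV)) = (5/1) × exp(-3.78267) = 0.1138.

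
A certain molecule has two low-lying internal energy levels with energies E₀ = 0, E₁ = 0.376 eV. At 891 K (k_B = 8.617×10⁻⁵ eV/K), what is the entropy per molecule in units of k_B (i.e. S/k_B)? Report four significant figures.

0.04374

k_BT = 8.617×10⁻⁵ × 891 K = 0.0767775 eV.
Eᵢ/kT = 0, 4.89727.
Z = Σ e^(−Eᵢ/kT) = e^(−0) + e^(−4.89727) = 1.00000 + 0.00746694 = 1.00747.
⟨E⟩ = Σ EᵢPᵢ = 0.00278675 eV.
S/k_B = ln Z + ⟨E⟩/kT = ln(1.00747) + 0.00278675/0.0767775 = 0.00744224 + 0.0362964 = 0.04374.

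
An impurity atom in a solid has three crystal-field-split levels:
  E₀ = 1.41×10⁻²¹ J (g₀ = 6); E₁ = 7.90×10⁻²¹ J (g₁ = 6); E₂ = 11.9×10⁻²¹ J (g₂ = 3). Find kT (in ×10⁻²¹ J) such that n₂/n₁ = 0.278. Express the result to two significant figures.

n₂/n₁ = (g₂/g₁) exp[−(E₂−E₁)/kT] = 0.278.
⇒ (E₂−E₁)/kT = ln((3/6)/0.278) = ln(1.799) = 0.5872.
kT = 4.00 ×10⁻²¹ J / 0.5872 = 6.8 ×10⁻²¹ J.

6.8 ×10⁻²¹ J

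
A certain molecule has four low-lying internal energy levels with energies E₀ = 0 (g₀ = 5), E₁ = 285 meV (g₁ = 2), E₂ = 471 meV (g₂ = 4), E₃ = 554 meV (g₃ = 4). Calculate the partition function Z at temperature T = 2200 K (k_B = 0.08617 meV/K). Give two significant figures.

Z = 6.0

k_BT = 0.08617 × 2200 K = 189.6 meV.
Eᵢ/kT = 0, 1.503, 2.484, 2.922.
Z = Σ gᵢe^(−Eᵢ/kT) = 5·e^(−0) + 2·e^(−1.503) + 4·e^(−2.484) + 4·e^(−2.922) = 5.000 + 0.4449 + 0.3336 + 0.2153 = 5.994.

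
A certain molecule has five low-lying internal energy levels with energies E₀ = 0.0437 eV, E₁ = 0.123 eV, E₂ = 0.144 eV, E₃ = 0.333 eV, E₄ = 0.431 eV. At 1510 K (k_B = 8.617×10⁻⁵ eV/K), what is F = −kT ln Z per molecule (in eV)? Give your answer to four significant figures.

-0.05683 eV

k_BT = 8.617×10⁻⁵ × 1510 K = 0.130117 eV.
Eᵢ/kT = 0.335852, 0.945303, 1.10670, 2.55924, 3.31240.
Z = Σ e^(−Eᵢ/kT) = e^(−0.335852) + e^(−0.945303) + e^(−1.10670) + e^(−2.55924) + e^(−3.31240) = 0.714729 + 0.388562 + 0.330648 + 0.0773635 + 0.0364286 = 1.54773.
F = −kT ln Z = −0.130117 × ln(1.54773) = −0.130117 × 0.436789 = -0.05683 eV.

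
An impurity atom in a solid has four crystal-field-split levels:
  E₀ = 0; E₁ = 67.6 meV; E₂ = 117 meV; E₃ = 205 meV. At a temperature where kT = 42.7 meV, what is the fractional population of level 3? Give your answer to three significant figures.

Eᵢ/kT = 0, 1.5831, 2.7400, 4.8009.
Z = Σ e^(−Eᵢ/kT) = e^(−0) + e^(−1.5831) + e^(−2.7400) + e^(−4.8009) = 1.0000 + 0.20534 + 0.064570 + 0.0082223 = 1.2781.
P₃ = e^(−E₃/kT) / Z = 0.0082223/1.2781 = 0.00643.

0.00643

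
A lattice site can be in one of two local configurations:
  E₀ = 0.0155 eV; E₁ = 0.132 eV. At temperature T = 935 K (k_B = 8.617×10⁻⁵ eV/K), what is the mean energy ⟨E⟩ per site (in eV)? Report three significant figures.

0.0377 eV

k_BT = 8.617×10⁻⁵ × 935 K = 0.080569 eV.
Eᵢ/kT = 0.19238, 1.6383.
Z = Σ e^(−Eᵢ/kT) = e^(−0.19238) + e^(−1.6383) = 0.82499 + 0.19431 = 1.0193.
⟨E⟩ = Σ Eᵢ e^(−Eᵢ/kT) / Z = (0.0155·0.82499 + 0.132·0.19431) / 1.0193 = 0.0377 eV.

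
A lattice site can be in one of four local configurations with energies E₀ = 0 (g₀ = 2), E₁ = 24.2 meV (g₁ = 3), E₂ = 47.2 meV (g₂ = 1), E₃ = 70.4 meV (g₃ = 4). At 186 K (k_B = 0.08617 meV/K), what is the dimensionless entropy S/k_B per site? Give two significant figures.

k_BT = 0.08617 × 186 K = 16.03 meV.
Eᵢ/kT = 0, 1.510, 2.944, 4.392.
Z = Σ gᵢe^(−Eᵢ/kT) = 2·e^(−0) + 3·e^(−1.510) + 1·e^(−2.944) + 4·e^(−4.392) = 2.000 + 0.6627 + 0.05265 + 0.04950 = 2.765.
⟨E⟩ = Σ EᵢPᵢ = 7.959 meV.
S/k_B = ln Z + ⟨E⟩/kT = ln(2.765) + 7.959/16.03 = 1.017 + 0.4965 = 1.5.

1.5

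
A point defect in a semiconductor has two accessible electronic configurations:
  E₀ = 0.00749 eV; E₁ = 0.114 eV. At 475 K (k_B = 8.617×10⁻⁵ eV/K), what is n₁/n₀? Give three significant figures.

0.0741

k_BT = 8.617×10⁻⁵ × 475 K = 0.040931 eV.
n₁/n₀ = exp[−(E₁−E₀)/kT] = exp(−(0.10651 eV)/(0.040931 eV)) = exp(-2.6022) = 0.0741.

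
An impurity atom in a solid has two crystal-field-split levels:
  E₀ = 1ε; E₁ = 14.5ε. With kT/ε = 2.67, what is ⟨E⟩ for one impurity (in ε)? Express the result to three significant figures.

Eᵢ/kT = 0.37453, 5.4307.
Z = Σ e^(−Eᵢ/kT) = e^(−0.37453) + e^(−5.4307) = 0.68761 + 0.0043800 = 0.69199.
⟨E⟩ = Σ Eᵢ e^(−Eᵢ/kT) / Z = (1·0.68761 + 14.5·0.0043800) / 0.69199 = 1.09 ε.

1.09 ε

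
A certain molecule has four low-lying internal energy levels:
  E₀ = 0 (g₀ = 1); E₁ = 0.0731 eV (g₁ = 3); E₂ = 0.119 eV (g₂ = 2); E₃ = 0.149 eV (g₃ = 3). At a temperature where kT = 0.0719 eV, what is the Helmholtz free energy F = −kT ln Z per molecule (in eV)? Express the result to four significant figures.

Eᵢ/kT = 0, 1.01669, 1.65508, 2.07232.
Z = Σ gᵢe^(−Eᵢ/kT) = 1·e^(−0) + 3·e^(−1.01669) + 2·e^(−1.65508) + 3·e^(−2.07232) = 1.00000 + 1.08537 + 0.382154 + 0.377680 = 2.84520.
F = −kT ln Z = −0.0719 × ln(2.84520) = −0.0719 × 1.04563 = -0.07518 eV.

-0.07518 eV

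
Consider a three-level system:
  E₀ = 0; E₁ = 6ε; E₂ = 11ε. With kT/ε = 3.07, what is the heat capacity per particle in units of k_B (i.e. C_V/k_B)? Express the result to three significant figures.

0.664

Eᵢ/kT = 0, 1.9544, 3.5831.
Z = Σ e^(−Eᵢ/kT) = e^(−0) + e^(−1.9544) + e^(−3.5831) = 1.0000 + 0.14165 + 0.027789 = 1.1694.
⟨E⟩ = 0.98818 ε, ⟨E²⟩ = 7.2361 ε².
C_V/k_B = (⟨E²⟩ − ⟨E⟩²)/(kT)² = (7.2361 − 0.97650)/9.4249 = 0.664.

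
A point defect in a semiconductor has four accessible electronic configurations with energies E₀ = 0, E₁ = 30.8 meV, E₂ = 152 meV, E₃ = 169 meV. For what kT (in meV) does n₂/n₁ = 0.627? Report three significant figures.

n₂/n₁ = exp[−(E₂−E₁)/kT] = 0.627.
⇒ (E₂−E₁)/kT = ln(1/0.627) = ln(1.5949) = 0.46681.
kT = 121.2 meV / 0.46681 = 260 meV.

260 meV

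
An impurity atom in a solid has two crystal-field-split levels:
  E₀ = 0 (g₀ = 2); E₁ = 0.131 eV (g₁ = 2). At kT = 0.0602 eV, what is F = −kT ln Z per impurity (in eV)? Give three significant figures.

-0.0482 eV

Eᵢ/kT = 0, 2.1761.
Z = Σ gᵢe^(−Eᵢ/kT) = 2·e^(−0) + 2·e^(−2.1761) = 2.0000 + 0.22697 = 2.2270.
F = −kT ln Z = −0.0602 × ln(2.2270) = −0.0602 × 0.80066 = -0.0482 eV.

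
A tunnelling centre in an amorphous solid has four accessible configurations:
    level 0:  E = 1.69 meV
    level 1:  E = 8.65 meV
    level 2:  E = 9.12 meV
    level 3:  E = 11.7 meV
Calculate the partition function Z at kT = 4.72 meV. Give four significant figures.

Eᵢ/kT = 0.358051, 1.83263, 1.93220, 2.47881.
Z = Σ e^(−Eᵢ/kT) = e^(−0.358051) + e^(−1.83263) + e^(−1.93220) + e^(−2.47881) = 0.699037 + 0.159992 + 0.144829 + 0.0838429 = 1.08770.

Z = 1.088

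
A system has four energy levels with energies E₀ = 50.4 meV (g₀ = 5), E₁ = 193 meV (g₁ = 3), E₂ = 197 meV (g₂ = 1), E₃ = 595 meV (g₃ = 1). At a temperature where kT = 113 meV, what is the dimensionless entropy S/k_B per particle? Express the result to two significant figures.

2.1

Eᵢ/kT = 0.4460, 1.708, 1.743, 5.265.
Z = Σ gᵢe^(−Eᵢ/kT) = 5·e^(−0.4460) + 3·e^(−1.708) + 1·e^(−1.743) + 1·e^(−5.265) = 3.201 + 0.5437 + 0.1750 + 0.005169 = 3.925.
⟨E⟩ = Σ EᵢPᵢ = 77.41 meV.
S/k_B = ln Z + ⟨E⟩/kT = ln(3.925) + 77.41/113 = 1.367 + 0.6850 = 2.1.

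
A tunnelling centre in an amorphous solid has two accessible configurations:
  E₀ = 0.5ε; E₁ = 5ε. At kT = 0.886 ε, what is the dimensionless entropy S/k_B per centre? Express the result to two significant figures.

Eᵢ/kT = 0.5643, 5.643.
Z = Σ e^(−Eᵢ/kT) = e^(−0.5643) + e^(−5.643) = 0.5688 + 0.003542 = 0.5723.
⟨E⟩ = Σ EᵢPᵢ = 0.5279 ε.
S/k_B = ln Z + ⟨E⟩/kT = ln(0.5723) + 0.5279/0.886 = -0.5581 + 0.5958 = 0.038.

0.038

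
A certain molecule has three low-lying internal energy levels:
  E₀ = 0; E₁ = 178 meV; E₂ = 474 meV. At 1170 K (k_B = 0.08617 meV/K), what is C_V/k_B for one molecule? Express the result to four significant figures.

0.5367

k_BT = 0.08617 × 1170 K = 100.819 meV.
Eᵢ/kT = 0, 1.76554, 4.70149.
Z = Σ e^(−Eᵢ/kT) = e^(−0) + e^(−1.76554) + e^(−4.70149) = 1.00000 + 0.171094 + 0.00908174 = 1.18018.
⟨E⟩ = 29.4527 meV, ⟨E²⟩ = 6322.25 meV².
C_V/k_B = (⟨E²⟩ − ⟨E⟩²)/(kT)² = (6322.25 − 867.462)/10164.5 = 0.5367.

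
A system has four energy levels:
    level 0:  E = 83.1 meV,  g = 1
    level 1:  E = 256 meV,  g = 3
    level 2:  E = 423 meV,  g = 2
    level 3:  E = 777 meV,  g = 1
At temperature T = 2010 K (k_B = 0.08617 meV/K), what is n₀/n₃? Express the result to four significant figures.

k_BT = 0.08617 × 2010 K = 173.202 meV.
n₀/n₃ = (g₀/g₃) exp[−(E₀−E₃)/kT] = (1/1) × exp(−(-693.9 meV)/(173.202 meV)) = (1/1) × exp(4.00630) = 54.94.

54.94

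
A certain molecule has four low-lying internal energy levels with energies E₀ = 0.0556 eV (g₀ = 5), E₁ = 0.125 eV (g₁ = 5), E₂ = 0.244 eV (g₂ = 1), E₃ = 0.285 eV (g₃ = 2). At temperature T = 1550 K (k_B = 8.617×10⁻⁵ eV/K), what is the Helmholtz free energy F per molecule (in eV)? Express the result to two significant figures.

k_BT = 8.617×10⁻⁵ × 1550 K = 0.1336 eV.
Eᵢ/kT = 0.4162, 0.9356, 1.826, 2.133.
Z = Σ gᵢe^(−Eᵢ/kT) = 5·e^(−0.4162) + 5·e^(−0.9356) + 1·e^(−1.826) + 2·e^(−2.133) = 3.298 + 1.962 + 0.1611 + 0.2370 = 5.658.
F = −kT ln Z = −0.1336 × ln(5.658) = −0.1336 × 1.733 = -0.23 eV.

-0.23 eV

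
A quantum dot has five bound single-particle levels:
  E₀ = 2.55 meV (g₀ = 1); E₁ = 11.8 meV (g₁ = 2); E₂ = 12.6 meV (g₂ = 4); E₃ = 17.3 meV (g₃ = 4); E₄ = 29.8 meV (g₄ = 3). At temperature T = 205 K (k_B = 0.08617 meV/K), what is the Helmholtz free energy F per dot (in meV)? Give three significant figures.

k_BT = 0.08617 × 205 K = 17.665 meV.
Eᵢ/kT = 0.14435, 0.66799, 0.71327, 0.97934, 1.6870.
Z = Σ gᵢe^(−Eᵢ/kT) = 1·e^(−0.14435) + 2·e^(−0.66799) + 4·e^(−0.71327) + 4·e^(−0.97934) + 3·e^(−1.6870) = 0.86558 + 1.0255 + 1.9602 + 1.5022 + 0.55522 = 5.9087.
F = −kT ln Z = −17.665 × ln(5.9087) = −17.665 × 1.7764 = -31.4 meV.

-31.4 meV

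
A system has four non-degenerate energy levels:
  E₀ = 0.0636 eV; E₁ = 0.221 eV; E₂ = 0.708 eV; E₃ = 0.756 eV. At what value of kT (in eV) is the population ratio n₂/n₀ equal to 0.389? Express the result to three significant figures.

n₂/n₀ = exp[−(E₂−E₀)/kT] = 0.389.
⇒ (E₂−E₀)/kT = ln(1/0.389) = ln(2.5707) = 0.94418.
kT = 0.6444 eV / 0.94418 = 0.682 eV.

0.682 eV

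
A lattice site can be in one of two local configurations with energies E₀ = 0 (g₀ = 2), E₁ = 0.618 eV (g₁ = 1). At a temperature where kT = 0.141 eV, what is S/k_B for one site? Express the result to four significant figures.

0.7266

Eᵢ/kT = 0, 4.38298.
Z = Σ gᵢe^(−Eᵢ/kT) = 2·e^(−0) + 1·e^(−4.38298) = 2.00000 + 0.0124881 = 2.01249.
⟨E⟩ = Σ EᵢPᵢ = 0.00383487 eV.
S/k_B = ln Z + ⟨E⟩/kT = ln(2.01249) + 0.00383487/0.141 = 0.699373 + 0.0271977 = 0.7266.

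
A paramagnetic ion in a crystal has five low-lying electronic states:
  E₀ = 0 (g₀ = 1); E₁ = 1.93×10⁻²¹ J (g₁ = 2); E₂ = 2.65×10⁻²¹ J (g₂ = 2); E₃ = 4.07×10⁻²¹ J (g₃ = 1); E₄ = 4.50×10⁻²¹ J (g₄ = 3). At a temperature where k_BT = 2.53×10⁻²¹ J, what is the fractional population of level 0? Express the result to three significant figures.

0.299

Eᵢ/kT = 0, 0.76285, 1.0474, 1.6087, 1.7787.
Z = Σ gᵢe^(−Eᵢ/kT) = 1·e^(−0) + 2·e^(−0.76285) + 2·e^(−1.0474) + 1·e^(−1.6087) + 3·e^(−1.7787) = 1.0000 + 0.93267 + 0.70170 + 0.20015 + 0.50657 = 3.3411.
P₀ = g₀ e^(−E₀/kT) / Z = 1.0000/3.3411 = 0.299.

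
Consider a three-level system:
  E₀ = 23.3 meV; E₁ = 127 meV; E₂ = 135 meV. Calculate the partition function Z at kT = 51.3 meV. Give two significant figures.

Z = 0.79

Eᵢ/kT = 0.4542, 2.476, 2.632.
Z = Σ e^(−Eᵢ/kT) = e^(−0.4542) + e^(−2.476) + e^(−2.632) = 0.6350 + 0.08408 + 0.07193 = 0.7910.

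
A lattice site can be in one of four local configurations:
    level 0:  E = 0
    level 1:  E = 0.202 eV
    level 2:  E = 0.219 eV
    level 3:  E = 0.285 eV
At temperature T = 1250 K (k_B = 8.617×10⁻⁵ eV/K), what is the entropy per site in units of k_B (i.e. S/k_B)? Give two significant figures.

k_BT = 8.617×10⁻⁵ × 1250 K = 0.1077 eV.
Eᵢ/kT = 0, 1.876, 2.033, 2.646.
Z = Σ e^(−Eᵢ/kT) = e^(−0) + e^(−1.876) + e^(−2.033) + e^(−2.646) = 1.000 + 0.1532 + 0.1309 + 0.07093 = 1.355.
⟨E⟩ = Σ EᵢPᵢ = 0.05891 eV.
S/k_B = ln Z + ⟨E⟩/kT = ln(1.355) + 0.05891/0.1077 = 0.3038 + 0.5470 = 0.85.

0.85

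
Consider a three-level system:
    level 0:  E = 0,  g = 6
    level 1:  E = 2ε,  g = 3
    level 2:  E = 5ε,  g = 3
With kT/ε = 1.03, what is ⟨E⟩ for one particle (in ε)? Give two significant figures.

0.15 ε

Eᵢ/kT = 0, 1.942, 4.854.
Z = Σ gᵢe^(−Eᵢ/kT) = 6·e^(−0) + 3·e^(−1.942) + 3·e^(−4.854) = 6.000 + 0.4303 + 0.02339 = 6.454.
⟨E⟩ = Σ Eᵢ gᵢe^(−Eᵢ/kT) / Z = (0·6.000 + 2·0.4303 + 5·0.02339) / 6.454 = 0.15 ε.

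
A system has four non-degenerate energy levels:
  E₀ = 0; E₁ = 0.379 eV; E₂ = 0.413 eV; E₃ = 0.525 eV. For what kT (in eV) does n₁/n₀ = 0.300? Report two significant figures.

n₁/n₀ = exp[−(E₁−E₀)/kT] = 0.300.
⇒ (E₁−E₀)/kT = ln(1/0.300) = ln(3.333) = 1.204.
kT = 0.379 eV / 1.204 = 0.31 eV.

0.31 eV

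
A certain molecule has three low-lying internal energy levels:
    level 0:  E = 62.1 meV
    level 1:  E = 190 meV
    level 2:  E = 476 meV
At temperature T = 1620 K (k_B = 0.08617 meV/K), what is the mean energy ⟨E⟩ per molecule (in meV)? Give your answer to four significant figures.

112.0 meV

k_BT = 0.08617 × 1620 K = 139.595 meV.
Eᵢ/kT = 0.444858, 1.36108, 3.40986.
Z = Σ e^(−Eᵢ/kT) = e^(−0.444858) + e^(−1.36108) + e^(−3.40986) = 0.640915 + 0.256384 + 0.0330458 = 0.930345.
⟨E⟩ = Σ Eᵢ e^(−Eᵢ/kT) / Z = (62.1·0.640915 + 190·0.256384 + 476·0.0330458) / 0.930345 = 112.0 meV.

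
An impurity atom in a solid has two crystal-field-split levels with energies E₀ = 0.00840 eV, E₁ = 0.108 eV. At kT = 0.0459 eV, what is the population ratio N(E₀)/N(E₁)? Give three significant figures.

n₀/n₁ = exp[−(E₀−E₁)/kT] = exp(−(-0.09960 eV)/(0.0459 eV)) = exp(2.1699) = 8.76.

8.76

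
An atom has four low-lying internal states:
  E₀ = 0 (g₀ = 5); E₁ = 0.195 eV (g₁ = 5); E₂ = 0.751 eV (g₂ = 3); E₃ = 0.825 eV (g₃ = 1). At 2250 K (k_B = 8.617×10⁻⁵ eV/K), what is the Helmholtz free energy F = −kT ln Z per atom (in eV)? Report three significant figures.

k_BT = 8.617×10⁻⁵ × 2250 K = 0.19388 eV.
Eᵢ/kT = 0, 1.0058, 3.8735, 4.2552.
Z = Σ gᵢe^(−Eᵢ/kT) = 5·e^(−0) + 5·e^(−1.0058) + 3·e^(−3.8735) + 1·e^(−4.2552) = 5.0000 + 1.8288 + 0.062356 + 0.014190 = 6.9053.
F = −kT ln Z = −0.19388 × ln(6.9053) = −0.19388 × 1.9323 = -0.375 eV.

-0.375 eV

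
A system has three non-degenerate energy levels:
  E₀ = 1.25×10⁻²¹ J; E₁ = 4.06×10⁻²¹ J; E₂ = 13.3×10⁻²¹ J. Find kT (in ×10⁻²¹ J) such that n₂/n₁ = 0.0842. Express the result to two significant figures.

3.7 ×10⁻²¹ J

n₂/n₁ = exp[−(E₂−E₁)/kT] = 0.0842.
⇒ (E₂−E₁)/kT = ln(1/0.0842) = ln(11.88) = 2.475.
kT = 9.24 ×10⁻²¹ J / 2.475 = 3.7 ×10⁻²¹ J.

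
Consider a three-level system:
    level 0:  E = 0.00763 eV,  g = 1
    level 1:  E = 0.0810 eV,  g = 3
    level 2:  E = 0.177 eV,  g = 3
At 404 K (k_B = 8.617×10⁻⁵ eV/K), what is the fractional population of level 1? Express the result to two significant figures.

k_BT = 8.617×10⁻⁵ × 404 K = 0.03481 eV.
Eᵢ/kT = 0.2192, 2.327, 5.085.
Z = Σ gᵢe^(−Eᵢ/kT) = 1·e^(−0.2192) + 3·e^(−2.327) + 3·e^(−5.085) = 0.8032 + 0.2928 + 0.01857 = 1.115.
P₁ = g₁ e^(−E₁/kT) / Z = 0.2928/1.115 = 0.26.

0.26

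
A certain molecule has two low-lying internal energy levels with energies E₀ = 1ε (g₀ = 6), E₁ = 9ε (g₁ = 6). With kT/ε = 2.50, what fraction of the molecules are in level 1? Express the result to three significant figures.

Eᵢ/kT = 0.40000, 3.6000.
Z = Σ gᵢe^(−Eᵢ/kT) = 6·e^(−0.40000) + 6·e^(−3.6000) = 4.0219 + 0.16394 = 4.1858.
P₁ = g₁ e^(−E₁/kT) / Z = 0.16394/4.1858 = 0.0392.

0.0392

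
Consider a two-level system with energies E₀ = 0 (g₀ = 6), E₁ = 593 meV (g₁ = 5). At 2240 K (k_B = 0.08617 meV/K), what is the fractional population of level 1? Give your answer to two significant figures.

0.037

k_BT = 0.08617 × 2240 K = 193.0 meV.
Eᵢ/kT = 0, 3.073.
Z = Σ gᵢe^(−Eᵢ/kT) = 6·e^(−0) + 5·e^(−3.073) = 6.000 + 0.2314 = 6.231.
P₁ = g₁ e^(−E₁/kT) / Z = 0.2314/6.231 = 0.037.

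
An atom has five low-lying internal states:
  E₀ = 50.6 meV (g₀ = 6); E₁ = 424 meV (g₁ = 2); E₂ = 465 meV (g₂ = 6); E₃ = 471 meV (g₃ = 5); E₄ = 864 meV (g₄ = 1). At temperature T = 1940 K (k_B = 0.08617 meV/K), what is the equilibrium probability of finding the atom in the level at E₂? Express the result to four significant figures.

k_BT = 0.08617 × 1940 K = 167.170 meV.
Eᵢ/kT = 0.302686, 2.53634, 2.78160, 2.81749, 5.16839.
Z = Σ gᵢe^(−Eᵢ/kT) = 6·e^(−0.302686) + 2·e^(−2.53634) + 6·e^(−2.78160) + 5·e^(−2.81749) + 1·e^(−5.16839) = 4.43299 + 0.158311 + 0.371636 + 0.298779 + 0.00569373 = 5.26741.
P₂ = g₂ e^(−E₂/kT) / Z = 0.371636/5.26741 = 0.07055.

0.07055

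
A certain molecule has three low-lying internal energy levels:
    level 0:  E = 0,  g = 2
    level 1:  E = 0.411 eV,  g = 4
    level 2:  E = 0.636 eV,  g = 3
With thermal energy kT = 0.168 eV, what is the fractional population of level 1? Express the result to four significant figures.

Eᵢ/kT = 0, 2.44643, 3.78571.
Z = Σ gᵢe^(−Eᵢ/kT) = 2·e^(−0) + 4·e^(−2.44643) + 3·e^(−3.78571) = 2.00000 + 0.346409 + 0.0680782 = 2.41449.
P₁ = g₁ e^(−E₁/kT) / Z = 0.346409/2.41449 = 0.1435.

0.1435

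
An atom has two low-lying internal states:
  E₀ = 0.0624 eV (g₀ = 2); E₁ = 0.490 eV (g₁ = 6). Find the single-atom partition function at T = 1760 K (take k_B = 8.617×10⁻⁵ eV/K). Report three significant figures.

Z = 1.56

k_BT = 8.617×10⁻⁵ × 1760 K = 0.15166 eV.
Eᵢ/kT = 0.41145, 3.2309.
Z = Σ gᵢe^(−Eᵢ/kT) = 2·e^(−0.41145) + 6·e^(−3.2309) = 1.3254 + 0.23713 = 1.5625.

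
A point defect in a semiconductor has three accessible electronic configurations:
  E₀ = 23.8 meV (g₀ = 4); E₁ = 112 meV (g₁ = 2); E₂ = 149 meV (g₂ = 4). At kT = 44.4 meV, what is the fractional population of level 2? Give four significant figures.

Eᵢ/kT = 0.536036, 2.52252, 3.35586.
Z = Σ gᵢe^(−Eᵢ/kT) = 4·e^(−0.536036) + 2·e^(−2.52252) + 4·e^(−3.35586) = 2.34025 + 0.160514 + 0.139517 = 2.64028.
P₂ = g₂ e^(−E₂/kT) / Z = 0.139517/2.64028 = 0.05284.

0.05284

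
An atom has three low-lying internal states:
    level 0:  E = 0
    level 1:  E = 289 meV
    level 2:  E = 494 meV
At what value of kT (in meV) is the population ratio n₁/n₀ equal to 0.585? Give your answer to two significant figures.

540 meV

n₁/n₀ = exp[−(E₁−E₀)/kT] = 0.585.
⇒ (E₁−E₀)/kT = ln(1/0.585) = ln(1.709) = 0.5359.
kT = 289 meV / 0.5359 = 540 meV.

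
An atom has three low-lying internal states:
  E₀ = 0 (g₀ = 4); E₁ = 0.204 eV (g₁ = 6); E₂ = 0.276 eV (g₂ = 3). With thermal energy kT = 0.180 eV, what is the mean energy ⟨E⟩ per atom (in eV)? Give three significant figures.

Eᵢ/kT = 0, 1.1333, 1.5333.
Z = Σ gᵢe^(−Eᵢ/kT) = 4·e^(−0) + 6·e^(−1.1333) + 3·e^(−1.5333) = 4.0000 + 1.9318 + 0.64747 = 6.5793.
⟨E⟩ = Σ Eᵢ gᵢe^(−Eᵢ/kT) / Z = (0·4.0000 + 0.204·1.9318 + 0.276·0.64747) / 6.5793 = 0.0871 eV.

0.0871 eV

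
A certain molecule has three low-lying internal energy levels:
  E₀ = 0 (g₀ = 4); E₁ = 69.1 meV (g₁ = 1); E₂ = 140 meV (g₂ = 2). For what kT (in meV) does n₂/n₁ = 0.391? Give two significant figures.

n₂/n₁ = (g₂/g₁) exp[−(E₂−E₁)/kT] = 0.391.
⇒ (E₂−E₁)/kT = ln((2/1)/0.391) = ln(5.115) = 1.632.
kT = 70.9 meV / 1.632 = 43 meV.

43 meV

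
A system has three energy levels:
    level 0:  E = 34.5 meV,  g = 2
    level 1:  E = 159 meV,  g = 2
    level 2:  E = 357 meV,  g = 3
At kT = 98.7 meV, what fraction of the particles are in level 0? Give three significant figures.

0.746

Eᵢ/kT = 0.34954, 1.6109, 3.6170.
Z = Σ gᵢe^(−Eᵢ/kT) = 2·e^(−0.34954) + 2·e^(−1.6109) + 3·e^(−3.6170) = 1.4100 + 0.39942 + 0.080589 = 1.8900.
P₀ = g₀ e^(−E₀/kT) / Z = 1.4100/1.8900 = 0.746.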